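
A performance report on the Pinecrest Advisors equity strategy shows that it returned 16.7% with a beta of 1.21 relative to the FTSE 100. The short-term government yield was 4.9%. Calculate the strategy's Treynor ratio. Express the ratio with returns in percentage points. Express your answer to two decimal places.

Treynor = (Rp − Rf) / β = (16.7% − 4.9%) / 1.21 = 11.80 / 1.21 = 9.7521

9.75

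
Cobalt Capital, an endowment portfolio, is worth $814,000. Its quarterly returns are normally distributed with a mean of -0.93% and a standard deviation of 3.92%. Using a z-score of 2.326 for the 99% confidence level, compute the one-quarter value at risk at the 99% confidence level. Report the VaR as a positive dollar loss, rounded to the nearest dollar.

Return at the 99% tail: μ − z·σ = -0.93% − 2.326 × 3.92% = -0.93 − 9.11792 = -10.04792%
VaR = −(-10.04792%) × $814,000 = 10.04792% × $814,000 = $81,790

$81,790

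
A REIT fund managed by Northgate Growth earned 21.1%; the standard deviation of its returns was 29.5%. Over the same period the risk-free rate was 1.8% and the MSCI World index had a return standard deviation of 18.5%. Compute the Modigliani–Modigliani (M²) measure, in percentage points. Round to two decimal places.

Sharpe = (Rp − Rf) / σp = (21.1% − 1.8%) / 29.5% = 0.6542
M² = Rf + Sharpe × σm = 1.8% + 0.6542 × 18.5% = 13.9027%

13.90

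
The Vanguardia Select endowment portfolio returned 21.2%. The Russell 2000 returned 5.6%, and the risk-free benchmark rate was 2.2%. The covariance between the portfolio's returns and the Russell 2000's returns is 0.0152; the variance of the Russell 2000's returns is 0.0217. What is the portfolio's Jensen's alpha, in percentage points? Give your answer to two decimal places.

β = Cov / Var = 0.0152 / 0.0217 = 0.7005
E[R] = Rf + β(Rm − Rf) = 2.2% + 0.7005 × (5.6% − 2.2%) = 4.5817%
α = Rp − E[R] = 21.2% − 4.5817% = 16.6183

16.62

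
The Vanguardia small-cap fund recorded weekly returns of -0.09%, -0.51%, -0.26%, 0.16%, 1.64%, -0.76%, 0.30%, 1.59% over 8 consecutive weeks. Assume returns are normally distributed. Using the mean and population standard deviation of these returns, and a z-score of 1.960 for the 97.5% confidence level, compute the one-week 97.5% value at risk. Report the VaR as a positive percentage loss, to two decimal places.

1.40

μ = (-0.09 − 0.51 − 0.26 + 0.16 + 1.64 − 0.76 + 0.3 + 1.59) / 8 = 2.070 / 8 = 0.2588%
Σ(r − μ)² = 5.7111; population σ = √(5.7111/8) = 0.8449%
VaR = −(μ − z·σ) = −(0.2588 − 1.960 × 0.8449) = −(-1.3972) = 1.3972%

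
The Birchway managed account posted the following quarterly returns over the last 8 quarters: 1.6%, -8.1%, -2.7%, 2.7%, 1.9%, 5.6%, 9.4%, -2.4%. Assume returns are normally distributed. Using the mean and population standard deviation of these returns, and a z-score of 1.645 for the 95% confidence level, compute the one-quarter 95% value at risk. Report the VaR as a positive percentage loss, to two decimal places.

7.30

Mean return r̄ = 8.00 / 8 = 1.0000%
Population std dev = √[203.8400 / 8] = 5.0478%
VaR = −(r̄ − z·σ) = −(1.0000 − 1.645 × 5.0478) = −(-7.3036) = 7.3036%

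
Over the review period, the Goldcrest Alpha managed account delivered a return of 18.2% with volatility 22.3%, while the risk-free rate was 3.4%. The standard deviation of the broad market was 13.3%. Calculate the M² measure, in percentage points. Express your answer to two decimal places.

12.23

Sharpe = (Rp − Rf) / σp = (18.2% − 3.4%) / 22.3% = 0.6637
M² = Rf + Sharpe × σm = 3.4% + 0.6637 × 13.3% = 12.2272%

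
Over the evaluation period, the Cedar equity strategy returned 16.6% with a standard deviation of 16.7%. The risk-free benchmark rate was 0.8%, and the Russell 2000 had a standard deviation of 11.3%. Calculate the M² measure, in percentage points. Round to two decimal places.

Sharpe = (Rp − Rf) / σp = (16.6% − 0.8%) / 16.7% = 0.9461
M² = Rf + Sharpe × σm = 0.8% + 0.9461 × 11.3% = 11.4909%

11.49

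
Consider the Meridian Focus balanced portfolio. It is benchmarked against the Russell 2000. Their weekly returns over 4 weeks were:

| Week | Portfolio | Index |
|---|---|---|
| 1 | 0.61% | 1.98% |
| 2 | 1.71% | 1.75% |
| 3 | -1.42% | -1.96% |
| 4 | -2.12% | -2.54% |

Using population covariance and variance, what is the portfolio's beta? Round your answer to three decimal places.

r̄p = -0.3050%,  r̄m = -0.1925%
Cov = Σ(rp − r̄p)(rm − r̄m) / 4 = 3.0334
Var(rm) = Σ(rm − r̄m)² / 4 = 4.2820
β = Cov / Var = 3.0334 / 4.2820 = 0.7084

0.708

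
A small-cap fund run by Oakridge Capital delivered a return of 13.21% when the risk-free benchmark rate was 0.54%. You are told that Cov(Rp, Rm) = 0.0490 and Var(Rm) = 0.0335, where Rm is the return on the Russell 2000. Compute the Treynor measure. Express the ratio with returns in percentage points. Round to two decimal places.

β = Cov / Var = 0.0490 / 0.0335 = 1.4627
Treynor = (Rp − Rf) / β = (13.21% − 0.54%) / 1.4627 = 12.67 / 1.4627 = 8.6621

8.66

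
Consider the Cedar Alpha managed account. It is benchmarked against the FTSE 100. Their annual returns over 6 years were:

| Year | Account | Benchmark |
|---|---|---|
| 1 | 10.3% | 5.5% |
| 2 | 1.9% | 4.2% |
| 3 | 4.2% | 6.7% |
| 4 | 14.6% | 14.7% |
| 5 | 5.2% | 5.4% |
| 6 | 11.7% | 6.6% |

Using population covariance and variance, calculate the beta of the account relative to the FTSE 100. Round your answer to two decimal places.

r̄p = 7.9833%,  r̄m = 7.1833%
Cov = Σ(rp − r̄p)(rm − r̄m) / 6 = 11.4347
Var(rm) = Σ(rm − r̄m)² / 6 = 11.9981
β = Cov / Var = 11.4347 / 11.9981 = 0.9530

0.95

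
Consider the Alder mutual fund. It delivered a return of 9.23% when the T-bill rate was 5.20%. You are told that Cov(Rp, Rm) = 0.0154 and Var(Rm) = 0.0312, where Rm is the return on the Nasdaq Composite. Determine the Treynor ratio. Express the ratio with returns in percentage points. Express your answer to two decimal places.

β = Cov / Var = 0.0154 / 0.0312 = 0.4936
Treynor = (Rp − Rf) / β = (9.23% − 5.20%) / 0.4936 = 4.03 / 0.4936 = 8.1645

8.16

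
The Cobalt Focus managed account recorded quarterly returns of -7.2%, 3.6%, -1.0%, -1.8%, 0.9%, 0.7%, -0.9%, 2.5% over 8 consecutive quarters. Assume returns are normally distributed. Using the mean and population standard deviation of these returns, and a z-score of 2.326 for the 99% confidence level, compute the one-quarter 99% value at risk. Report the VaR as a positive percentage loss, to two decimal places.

7.57

μ = (-7.2 + 3.6 − 1 − 1.8 + 0.9 + 0.7 − 0.9 + 2.5) / 8 = -3.20 / 8 = -0.4000%
Population σ = √[Σ(r − μ)² / 8] = √[76.1200 / 8] = √9.5150 = 3.0846%
VaR = −(μ − z·σ) = −(-0.4000 − 2.326 × 3.0846) = −(-7.5748) = 7.5748%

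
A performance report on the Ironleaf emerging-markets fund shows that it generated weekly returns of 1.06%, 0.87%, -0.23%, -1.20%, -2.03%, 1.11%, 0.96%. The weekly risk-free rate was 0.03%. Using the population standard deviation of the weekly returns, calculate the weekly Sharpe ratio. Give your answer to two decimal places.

0.04

r̄ = (1.06 + 0.87 − 0.23 − 1.2 − 2.03 + 1.11 + 0.96) / 7 = 0.540 / 7 = 0.0771%
Population σ = √[Σ(r − r̄)² / 7] = √[9.6063 / 7] = √1.3723 = 1.1715%
Sharpe = (r̄ − rf) / σ = (0.0771 − 0.03) / 1.1715 = 0.0471 / 1.1715 = 0.0402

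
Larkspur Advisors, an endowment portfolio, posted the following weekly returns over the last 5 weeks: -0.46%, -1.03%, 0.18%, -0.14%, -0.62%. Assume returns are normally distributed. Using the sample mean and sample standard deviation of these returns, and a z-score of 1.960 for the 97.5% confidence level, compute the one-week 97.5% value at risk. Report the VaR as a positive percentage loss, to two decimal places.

1.32

r̄ = (-0.46 − 1.03 + 0.18 − 0.14 − 0.62) / 5 = -0.4140%
Σ(r − r̄)² = 0.8519; sample σ = √(0.8519/4) = 0.4615%
VaR = −(r̄ − z·σ) = −(-0.4140 − 1.960 × 0.4615) = −(-1.3185) = 1.3185%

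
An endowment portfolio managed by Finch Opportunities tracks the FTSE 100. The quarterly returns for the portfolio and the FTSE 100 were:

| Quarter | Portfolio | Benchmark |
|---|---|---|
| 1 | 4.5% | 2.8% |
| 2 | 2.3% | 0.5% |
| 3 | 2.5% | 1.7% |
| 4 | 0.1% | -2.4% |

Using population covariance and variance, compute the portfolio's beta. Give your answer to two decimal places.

r̄p = 2.3500%,  r̄m = 0.6500%
Cov = Σ(rp − r̄p)(rm − r̄m) / 4 = 2.9125
Var(rm) = Σ(rm − r̄m)² / 4 = 3.7625
β = Cov / Var = 2.9125 / 3.7625 = 0.7741

0.77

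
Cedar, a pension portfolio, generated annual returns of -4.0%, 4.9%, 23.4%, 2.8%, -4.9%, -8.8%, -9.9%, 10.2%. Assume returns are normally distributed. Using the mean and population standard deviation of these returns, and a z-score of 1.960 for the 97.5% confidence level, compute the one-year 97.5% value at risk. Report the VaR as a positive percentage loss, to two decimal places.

Mean return r̄ = 13.70 / 8 = 1.7125%
Population σ = √[Σ(r − r̄)² / 8] = √[875.4488 / 8] = √109.4311 = 10.4609%
VaR = −(r̄ − z·σ) = −(1.7125 − 1.960 × 10.4609) = −(-18.7909) = 18.7909%

18.79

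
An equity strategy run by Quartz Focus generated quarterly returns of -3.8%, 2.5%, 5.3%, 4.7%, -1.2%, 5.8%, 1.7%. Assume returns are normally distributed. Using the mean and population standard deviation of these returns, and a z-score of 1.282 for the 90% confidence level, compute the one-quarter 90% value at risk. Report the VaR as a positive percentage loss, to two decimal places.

Mean return r̄ = 15.00 / 7 = 2.1429%
Σ(r − r̄)² = 76.6971; population σ = √(76.6971/7) = 3.3101%
VaR = −(r̄ − z·σ) = −(2.1429 − 1.282 × 3.3101) = −(-2.1006) = 2.1006%

2.10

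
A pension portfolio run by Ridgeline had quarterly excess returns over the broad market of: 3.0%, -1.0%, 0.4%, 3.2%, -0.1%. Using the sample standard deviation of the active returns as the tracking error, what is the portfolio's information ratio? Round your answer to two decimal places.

μ = (3 − 1 + 0.4 + 3.2 − 0.1) / 5 = 1.1000%
Σ(r − μ)² = 14.3600; sample σ = √(14.3600/4) = 1.8947%
IR = μ / tracking error = 1.1000 / 1.8947 = 0.5806

0.58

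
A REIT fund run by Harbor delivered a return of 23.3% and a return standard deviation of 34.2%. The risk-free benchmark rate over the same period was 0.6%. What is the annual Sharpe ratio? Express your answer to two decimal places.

Sharpe = (Rp − Rf) / σp = (23.3% − 0.6%) / 34.2% = 22.70% / 34.2% = 0.6637

0.66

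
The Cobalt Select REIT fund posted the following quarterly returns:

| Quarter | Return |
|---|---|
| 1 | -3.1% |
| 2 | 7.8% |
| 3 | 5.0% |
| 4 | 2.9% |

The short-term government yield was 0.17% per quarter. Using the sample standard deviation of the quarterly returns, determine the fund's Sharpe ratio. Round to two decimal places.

0.64

Mean return μ = 12.60 / 4 = 3.1500%
Σ(r − μ)² = (-3.1 − 3.1500)² + (7.8 − 3.1500)² + (5 − 3.1500)² + … = 64.1700
sample σ = √(64.1700 / 3) = √21.3900 = 4.6249%
Sharpe = (μ − rf) / σ = (3.1500 − 0.17) / 4.6249 = 2.9800 / 4.6249 = 0.6443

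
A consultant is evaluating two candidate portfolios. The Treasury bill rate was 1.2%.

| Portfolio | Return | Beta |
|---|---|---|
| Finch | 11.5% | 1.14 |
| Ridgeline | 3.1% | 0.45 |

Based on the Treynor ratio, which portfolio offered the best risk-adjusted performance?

Finch: Treynor = (11.5% − 1.2%) / 1.14 = 9.035
Ridgeline: Treynor = (3.1% − 1.2%) / 0.45 = 4.222
Highest: Finch (9.035).

Finch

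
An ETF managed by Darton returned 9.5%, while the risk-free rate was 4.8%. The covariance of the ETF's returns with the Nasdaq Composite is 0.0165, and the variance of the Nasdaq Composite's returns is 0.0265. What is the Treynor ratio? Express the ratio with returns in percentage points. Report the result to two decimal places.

β = Cov / Var = 0.0165 / 0.0265 = 0.6226
Treynor = (Rp − Rf) / β = (9.5% − 4.8%) / 0.6226 = 4.70 / 0.6226 = 7.5490

7.55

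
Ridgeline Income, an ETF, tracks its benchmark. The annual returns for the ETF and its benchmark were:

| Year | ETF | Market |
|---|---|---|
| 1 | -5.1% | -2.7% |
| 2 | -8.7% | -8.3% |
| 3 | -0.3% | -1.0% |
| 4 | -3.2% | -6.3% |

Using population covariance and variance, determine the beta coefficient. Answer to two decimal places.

r̄p = -4.3250%,  r̄m = -4.5750%
Cov = Σ(rp − r̄p)(rm − r̄m) / 4 = 6.8231
Var(rm) = Σ(rm − r̄m)² / 4 = 8.2869
β = Cov / Var = 6.8231 / 8.2869 = 0.8234

0.82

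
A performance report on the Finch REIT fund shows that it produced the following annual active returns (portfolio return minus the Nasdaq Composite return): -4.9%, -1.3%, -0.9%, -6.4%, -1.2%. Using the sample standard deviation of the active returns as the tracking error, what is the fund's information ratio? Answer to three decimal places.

-1.160

r̄ = (-4.9 − 1.3 − 0.9 − 6.4 − 1.2) / 5 = -2.9400%
Σ(r − r̄)² = 25.6920; sample σ = √(25.6920/4) = 2.5344%
IR = r̄ / tracking error = -2.9400 / 2.5344 = -1.1600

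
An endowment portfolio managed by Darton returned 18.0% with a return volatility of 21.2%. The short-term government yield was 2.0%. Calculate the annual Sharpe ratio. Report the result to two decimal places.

0.75

Sharpe = (Rp − Rf) / σp = (18.0% − 2.0%) / 21.2% = 16.00% / 21.2% = 0.7547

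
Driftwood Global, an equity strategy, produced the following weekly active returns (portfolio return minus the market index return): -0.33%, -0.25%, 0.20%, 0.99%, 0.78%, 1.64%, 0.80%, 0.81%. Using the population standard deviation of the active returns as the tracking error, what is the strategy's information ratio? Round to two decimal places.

r̄ = (-0.33 − 0.25 + 0.2 + 0.99 + 0.78 + 1.64 + 0.8 + 0.81) / 8 = 0.5800%
Population std dev = √[3.0944 / 8] = 0.6219%
IR = r̄ / tracking error = 0.5800 / 0.6219 = 0.9326

0.93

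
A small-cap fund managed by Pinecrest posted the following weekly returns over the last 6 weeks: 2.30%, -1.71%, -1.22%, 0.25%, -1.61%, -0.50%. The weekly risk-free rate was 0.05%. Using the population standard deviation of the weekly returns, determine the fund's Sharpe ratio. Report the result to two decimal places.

-0.33

Mean return r̄ = -2.490 / 6 = -0.4150%
Σ(r − r̄)² = (2.3 − (-0.4150))² + (-1.71 − (-0.4150))² + (-1.22 − (-0.4150))² + … = 11.5738
population σ = √(11.5738 / 6) = √1.9290 = 1.3889%
Sharpe = (r̄ − rf) / σ = (-0.4150 − 0.05) / 1.3889 = -0.4650 / 1.3889 = -0.3348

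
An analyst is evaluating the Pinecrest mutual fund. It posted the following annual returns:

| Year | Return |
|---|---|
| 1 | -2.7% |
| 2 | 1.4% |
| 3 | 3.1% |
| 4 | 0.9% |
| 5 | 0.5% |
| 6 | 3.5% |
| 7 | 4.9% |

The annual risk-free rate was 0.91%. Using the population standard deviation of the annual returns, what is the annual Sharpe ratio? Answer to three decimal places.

r̄ = (-2.7 + 1.4 + 3.1 + 0.9 + 0.5 + 3.5 + 4.9) / 7 = 1.6571%
Σ(r − r̄)² = 36.9571; population σ = √(36.9571/7) = 2.2977%
Sharpe = (r̄ − rf) / σ = (1.6571 − 0.91) / 2.2977 = 0.7471 / 2.2977 = 0.3252

0.325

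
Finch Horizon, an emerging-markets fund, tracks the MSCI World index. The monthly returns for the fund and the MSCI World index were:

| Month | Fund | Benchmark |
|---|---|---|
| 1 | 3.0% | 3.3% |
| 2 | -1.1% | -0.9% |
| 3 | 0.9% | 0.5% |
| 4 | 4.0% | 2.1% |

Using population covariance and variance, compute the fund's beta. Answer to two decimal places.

1.11

r̄p = 1.7000%,  r̄m = 1.2500%
Cov = Σ(rp − r̄p)(rm − r̄m) / 4 = 2.8100
Var(rm) = Σ(rm − r̄m)² / 4 = 2.5275
β = Cov / Var = 2.8100 / 2.5275 = 1.1118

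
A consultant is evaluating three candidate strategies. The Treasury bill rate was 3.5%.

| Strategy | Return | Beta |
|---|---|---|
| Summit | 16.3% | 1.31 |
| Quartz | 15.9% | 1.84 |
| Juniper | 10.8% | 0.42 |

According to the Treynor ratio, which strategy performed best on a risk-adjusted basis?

Summit: Treynor = (16.3% − 3.5%) / 1.31 = 9.771
Quartz: Treynor = (15.9% − 3.5%) / 1.84 = 6.739
Juniper: Treynor = (10.8% − 3.5%) / 0.42 = 17.381
Highest: Juniper (17.381).

Juniper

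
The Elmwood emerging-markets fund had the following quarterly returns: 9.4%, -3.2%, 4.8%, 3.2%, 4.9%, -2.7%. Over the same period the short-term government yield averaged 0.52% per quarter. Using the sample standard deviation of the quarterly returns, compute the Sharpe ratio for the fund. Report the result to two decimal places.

r̄ = (9.4 − 3.2 + 4.8 + 3.2 + 4.9 − 2.7) / 6 = 16.40 / 6 = 2.7333%
Σ(r − r̄)² = (9.4 − 2.7333)² + (-3.2 − 2.7333)² + (4.8 − 2.7333)² + … = 118.3533
σ = √[118.3533 / 5] = 4.8653%
Sharpe = (r̄ − rf) / σ = (2.7333 − 0.52) / 4.8653 = 2.2133 / 4.8653 = 0.4549

0.45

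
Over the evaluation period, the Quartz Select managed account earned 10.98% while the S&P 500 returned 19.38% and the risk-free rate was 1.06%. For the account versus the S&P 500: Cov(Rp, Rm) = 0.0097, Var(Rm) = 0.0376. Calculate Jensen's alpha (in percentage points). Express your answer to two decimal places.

β = Cov / Var = 0.0097 / 0.0376 = 0.2580
E[R] = Rf + β(Rm − Rf) = 1.06% + 0.2580 × (19.38% − 1.06%) = 5.7866%
α = Rp − E[R] = 10.98% − 5.7866% = 5.1934

5.19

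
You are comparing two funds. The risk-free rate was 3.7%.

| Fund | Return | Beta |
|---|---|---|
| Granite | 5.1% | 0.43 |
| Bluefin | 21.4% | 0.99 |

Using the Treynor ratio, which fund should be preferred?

Granite: Treynor = (5.1% − 3.7%) / 0.43 = 3.256
Bluefin: Treynor = (21.4% − 3.7%) / 0.99 = 17.879
Highest: Bluefin (17.879).

Bluefin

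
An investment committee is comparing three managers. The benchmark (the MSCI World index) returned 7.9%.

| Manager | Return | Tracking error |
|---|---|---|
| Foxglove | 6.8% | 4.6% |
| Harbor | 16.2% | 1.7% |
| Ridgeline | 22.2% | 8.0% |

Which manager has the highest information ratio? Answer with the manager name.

Harbor

Foxglove: IR = (6.8% − 7.9%) / 4.6% = -0.239
Harbor: IR = (16.2% − 7.9%) / 1.7% = 4.882
Ridgeline: IR = (22.2% − 7.9%) / 8.0% = 1.788
Highest: Harbor (4.882).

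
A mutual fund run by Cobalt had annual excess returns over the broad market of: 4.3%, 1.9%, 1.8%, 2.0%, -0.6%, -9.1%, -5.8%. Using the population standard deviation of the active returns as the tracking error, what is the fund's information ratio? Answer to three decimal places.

-0.175

Mean return r̄ = -5.50 / 7 = -0.7857%
Σ(r − r̄)² = 141.8286; population σ = √(141.8286/7) = 4.5012%
IR = r̄ / tracking error = -0.7857 / 4.5012 = -0.1746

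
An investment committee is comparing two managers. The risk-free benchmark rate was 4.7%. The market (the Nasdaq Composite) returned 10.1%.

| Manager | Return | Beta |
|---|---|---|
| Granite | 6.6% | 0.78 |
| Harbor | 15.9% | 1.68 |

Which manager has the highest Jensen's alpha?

Granite: α = 6.6% − [4.7% + 0.78 × (10.1% − 4.7%)] = -2.312
Harbor: α = 15.9% − [4.7% + 1.68 × (10.1% − 4.7%)] = 2.128
Highest: Harbor (2.128).

Harbor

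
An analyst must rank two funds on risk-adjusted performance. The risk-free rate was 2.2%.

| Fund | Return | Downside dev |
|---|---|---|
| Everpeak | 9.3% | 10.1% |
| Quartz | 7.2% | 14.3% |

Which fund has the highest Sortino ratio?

Everpeak

Everpeak: Sortino ratio = (9.3% − 2.2%) / 10.1% = 0.703
Quartz: Sortino ratio = (7.2% − 2.2%) / 14.3% = 0.350
Highest: Everpeak (0.703).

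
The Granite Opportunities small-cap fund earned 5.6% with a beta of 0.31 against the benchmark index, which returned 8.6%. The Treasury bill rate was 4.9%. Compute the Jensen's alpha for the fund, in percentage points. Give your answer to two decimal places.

-0.45

CAPM expected return = Rf + β(Rm − Rf) = 4.9% + 0.31 × (8.6% − 4.9%) = 4.9 + 0.31 × 3.70 = 6.0470%
Jensen's α = Rp − E[R] = 5.6% − 6.0470% = -0.4470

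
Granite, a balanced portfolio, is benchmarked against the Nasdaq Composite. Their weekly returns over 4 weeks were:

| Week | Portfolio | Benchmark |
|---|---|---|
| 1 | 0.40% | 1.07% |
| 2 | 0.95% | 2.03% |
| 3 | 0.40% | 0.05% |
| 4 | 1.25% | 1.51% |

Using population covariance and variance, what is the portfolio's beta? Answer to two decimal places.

r̄p = 0.7500%,  r̄m = 1.1650%
Cov = Σ(rp − r̄p)(rm − r̄m) / 4 = 0.1923
Var(rm) = Σ(rm − r̄m)² / 4 = 0.5299
β = Cov / Var = 0.1923 / 0.5299 = 0.3629

0.36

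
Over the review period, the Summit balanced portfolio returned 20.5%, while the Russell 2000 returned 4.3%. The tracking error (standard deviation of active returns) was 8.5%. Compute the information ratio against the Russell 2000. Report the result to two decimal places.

1.91

IR = (Rp − Rb) / TE = (20.5% − 4.3%) / 8.5% = 16.20% / 8.5% = 1.9059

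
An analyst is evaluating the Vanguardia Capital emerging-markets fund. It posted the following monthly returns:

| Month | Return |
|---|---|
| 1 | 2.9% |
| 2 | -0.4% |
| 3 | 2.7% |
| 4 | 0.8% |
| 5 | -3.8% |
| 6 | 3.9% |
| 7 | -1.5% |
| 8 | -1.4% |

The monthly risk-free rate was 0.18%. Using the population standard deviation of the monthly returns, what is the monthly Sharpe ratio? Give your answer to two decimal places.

0.09

r̄ = (2.9 − 0.4 + 2.7 + 0.8 − 3.8 + 3.9 − 1.5 − 1.4) / 8 = 3.20 / 8 = 0.4000%
Σ(r − r̄)² = (2.9 − 0.4000)² + (-0.4 − 0.4000)² + (2.7 − 0.4000)² + … = 49.0800
population σ = √(49.0800 / 8) = √6.1350 = 2.4769%
Sharpe = (r̄ − rf) / σ = (0.4000 − 0.18) / 2.4769 = 0.2200 / 2.4769 = 0.0888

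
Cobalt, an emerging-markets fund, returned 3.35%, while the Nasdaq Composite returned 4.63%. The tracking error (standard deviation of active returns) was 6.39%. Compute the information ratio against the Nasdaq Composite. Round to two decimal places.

-0.20

IR = (Rp − Rb) / TE = (3.35% − 4.63%) / 6.39% = -1.28% / 6.39% = -0.2003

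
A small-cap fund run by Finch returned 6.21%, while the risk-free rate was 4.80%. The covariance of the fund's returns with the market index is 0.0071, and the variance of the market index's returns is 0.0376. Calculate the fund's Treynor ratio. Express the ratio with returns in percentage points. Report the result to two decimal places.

β = Cov / Var = 0.0071 / 0.0376 = 0.1888
Treynor = (Rp − Rf) / β = (6.21% − 4.80%) / 0.1888 = 1.41 / 0.1888 = 7.4682

7.47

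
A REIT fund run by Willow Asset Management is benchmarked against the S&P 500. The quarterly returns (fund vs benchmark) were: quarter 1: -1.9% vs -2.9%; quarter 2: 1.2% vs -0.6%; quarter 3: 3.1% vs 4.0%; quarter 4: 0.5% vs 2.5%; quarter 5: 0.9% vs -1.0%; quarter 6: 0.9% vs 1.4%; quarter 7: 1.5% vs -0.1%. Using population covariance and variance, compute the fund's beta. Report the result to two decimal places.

0.48

r̄p = 0.8857%,  r̄m = 0.4714%
Cov = Σ(rp − r̄p)(rm − r̄m) / 7 = 2.2467
Var(rm) = Σ(rm − r̄m)² / 7 = 4.6335
β = Cov / Var = 2.2467 / 4.6335 = 0.4849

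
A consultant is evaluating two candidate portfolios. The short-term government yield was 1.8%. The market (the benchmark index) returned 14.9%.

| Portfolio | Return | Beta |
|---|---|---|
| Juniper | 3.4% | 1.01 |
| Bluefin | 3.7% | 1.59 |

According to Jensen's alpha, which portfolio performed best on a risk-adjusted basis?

Juniper

Juniper: α = 3.4% − [1.8% + 1.01 × (14.9% − 1.8%)] = -11.631
Bluefin: α = 3.7% − [1.8% + 1.59 × (14.9% − 1.8%)] = -18.929
Highest: Juniper (-11.631).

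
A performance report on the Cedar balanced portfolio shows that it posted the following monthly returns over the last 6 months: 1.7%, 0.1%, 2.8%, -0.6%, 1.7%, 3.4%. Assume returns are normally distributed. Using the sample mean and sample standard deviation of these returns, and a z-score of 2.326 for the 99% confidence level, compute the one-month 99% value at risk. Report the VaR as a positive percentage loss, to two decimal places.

2.05

Mean return r̄ = 9.10 / 6 = 1.5167%
Sample σ = √[Σ(r − r̄)² / 5] = √[11.7483 / 5] = √2.3497 = 1.5329%
VaR = −(r̄ − z·σ) = −(1.5167 − 2.326 × 1.5329) = −(-2.0488) = 2.0488%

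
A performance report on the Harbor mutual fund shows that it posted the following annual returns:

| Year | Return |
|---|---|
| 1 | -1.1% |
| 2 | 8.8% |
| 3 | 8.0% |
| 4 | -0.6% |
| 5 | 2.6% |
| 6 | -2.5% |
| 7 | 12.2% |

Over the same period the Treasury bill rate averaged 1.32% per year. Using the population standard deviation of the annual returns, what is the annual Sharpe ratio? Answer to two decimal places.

μ = (-1.1 + 8.8 + 8 − 0.6 + 2.6 − 2.5 + 12.2) / 7 = 3.9143%
Σ(r − μ)² = (-1.1 − 3.9143)² + (8.8 − 3.9143)² + … = 197.6086
σ = √[197.6086 / 7] = 5.3132%
Sharpe = (μ − rf) / σ = (3.9143 − 1.32) / 5.3132 = 2.5943 / 5.3132 = 0.4883

0.49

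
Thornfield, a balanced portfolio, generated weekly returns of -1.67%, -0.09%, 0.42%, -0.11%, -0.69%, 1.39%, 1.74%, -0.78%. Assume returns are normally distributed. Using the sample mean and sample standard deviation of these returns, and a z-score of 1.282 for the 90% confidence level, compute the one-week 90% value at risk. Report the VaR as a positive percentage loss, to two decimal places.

1.43

r̄ = (-1.67 − 0.09 + 0.42 − 0.11 − 0.69 + 1.39 + 1.74 − 0.78) / 8 = 0.0263%
Sample std dev = √[9.0242 / 7] = 1.1354%
VaR = −(r̄ − z·σ) = −(0.0263 − 1.282 × 1.1354) = −(-1.4293) = 1.4293%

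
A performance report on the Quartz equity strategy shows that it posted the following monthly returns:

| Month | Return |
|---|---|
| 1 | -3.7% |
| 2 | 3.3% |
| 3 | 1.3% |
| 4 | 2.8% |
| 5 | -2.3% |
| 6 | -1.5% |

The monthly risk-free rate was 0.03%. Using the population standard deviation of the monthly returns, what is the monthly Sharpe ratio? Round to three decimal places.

-0.018

μ = (-3.7 + 3.3 + 1.3 + 2.8 − 2.3 − 1.5) / 6 = -0.10 / 6 = -0.0167%
Population σ = √[Σ(r − μ)² / 6] = √[41.6483 / 6] = √6.9414 = 2.6347%
Sharpe = (μ − rf) / σ = (-0.0167 − 0.03) / 2.6347 = -0.0467 / 2.6347 = -0.0177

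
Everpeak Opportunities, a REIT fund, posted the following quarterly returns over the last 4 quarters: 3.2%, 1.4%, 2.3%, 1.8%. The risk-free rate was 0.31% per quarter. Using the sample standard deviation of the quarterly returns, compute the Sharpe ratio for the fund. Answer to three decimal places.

μ = (3.2 + 1.4 + 2.3 + 1.8) / 4 = 2.1750%
Sample σ = √[Σ(r − μ)² / 3] = √[1.8075 / 3] = √0.6025 = 0.7762%
Sharpe = (μ − rf) / σ = (2.1750 − 0.31) / 0.7762 = 1.8650 / 0.7762 = 2.4027

2.403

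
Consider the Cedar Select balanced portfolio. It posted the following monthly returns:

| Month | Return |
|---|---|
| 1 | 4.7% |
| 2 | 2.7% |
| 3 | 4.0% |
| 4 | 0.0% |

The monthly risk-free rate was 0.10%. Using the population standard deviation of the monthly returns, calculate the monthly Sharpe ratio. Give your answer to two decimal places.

μ = (4.7 + 2.7 + 4 + 0) / 4 = 11.40 / 4 = 2.8500%
Σ(r − μ)² = (4.7 − 2.8500)² + (2.7 − 2.8500)² + (4 − 2.8500)² + … = 12.8900
population σ = √(12.8900 / 4) = √3.2225 = 1.7951%
Sharpe = (μ − rf) / σ = (2.8500 − 0.1) / 1.7951 = 2.7500 / 1.7951 = 1.5319

1.53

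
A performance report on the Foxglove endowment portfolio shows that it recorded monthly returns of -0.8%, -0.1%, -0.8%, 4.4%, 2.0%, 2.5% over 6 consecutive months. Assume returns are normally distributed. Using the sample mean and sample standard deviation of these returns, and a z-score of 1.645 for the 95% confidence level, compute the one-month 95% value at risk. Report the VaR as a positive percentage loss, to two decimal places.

r̄ = (-0.8 − 0.1 − 0.8 + 4.4 + 2 + 2.5) / 6 = 1.2000%
Sample σ = √[Σ(r − r̄)² / 5] = √[22.2600 / 5] = √4.4520 = 2.1100%
VaR = −(r̄ − z·σ) = −(1.2000 − 1.645 × 2.1100) = −(-2.2710) = 2.2710%

2.27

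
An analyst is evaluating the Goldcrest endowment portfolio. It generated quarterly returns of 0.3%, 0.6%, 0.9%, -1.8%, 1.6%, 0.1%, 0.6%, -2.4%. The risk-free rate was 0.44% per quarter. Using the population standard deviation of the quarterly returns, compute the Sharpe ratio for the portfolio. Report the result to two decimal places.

-0.35

r̄ = (0.3 + 0.6 + 0.9 − 1.8 + 1.6 + 0.1 + 0.6 − 2.4) / 8 = -0.10 / 8 = -0.0125%
Population std dev = √[13.1888 / 8] = 1.2840%
Sharpe = (r̄ − rf) / σ = (-0.0125 − 0.44) / 1.2840 = -0.4525 / 1.2840 = -0.3524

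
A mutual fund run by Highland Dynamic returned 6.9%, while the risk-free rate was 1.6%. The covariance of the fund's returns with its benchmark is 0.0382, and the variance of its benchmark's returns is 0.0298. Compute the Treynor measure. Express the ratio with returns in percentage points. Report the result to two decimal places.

β = Cov / Var = 0.0382 / 0.0298 = 1.2819
Treynor = (Rp − Rf) / β = (6.9% − 1.6%) / 1.2819 = 5.30 / 1.2819 = 4.1345

4.13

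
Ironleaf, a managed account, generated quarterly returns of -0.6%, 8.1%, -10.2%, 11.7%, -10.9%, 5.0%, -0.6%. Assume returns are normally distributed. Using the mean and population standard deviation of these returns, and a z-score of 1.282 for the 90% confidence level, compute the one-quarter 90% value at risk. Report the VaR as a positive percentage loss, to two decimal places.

μ = (-0.6 + 8.1 − 10.2 + 11.7 − 10.9 + 5 − 0.6) / 7 = 0.3571%
Σ(r − μ)² = 450.1771; population σ = √(450.1771/7) = 8.0194%
VaR = −(μ − z·σ) = −(0.3571 − 1.282 × 8.0194) = −(-9.9238) = 9.9238%

9.92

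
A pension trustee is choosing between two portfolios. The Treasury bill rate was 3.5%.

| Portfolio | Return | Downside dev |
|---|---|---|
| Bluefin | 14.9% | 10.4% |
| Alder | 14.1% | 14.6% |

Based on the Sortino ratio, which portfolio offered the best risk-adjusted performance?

Bluefin

Bluefin: Sortino ratio = (14.9% − 3.5%) / 10.4% = 1.096
Alder: Sortino ratio = (14.1% − 3.5%) / 14.6% = 0.726
Highest: Bluefin (1.096).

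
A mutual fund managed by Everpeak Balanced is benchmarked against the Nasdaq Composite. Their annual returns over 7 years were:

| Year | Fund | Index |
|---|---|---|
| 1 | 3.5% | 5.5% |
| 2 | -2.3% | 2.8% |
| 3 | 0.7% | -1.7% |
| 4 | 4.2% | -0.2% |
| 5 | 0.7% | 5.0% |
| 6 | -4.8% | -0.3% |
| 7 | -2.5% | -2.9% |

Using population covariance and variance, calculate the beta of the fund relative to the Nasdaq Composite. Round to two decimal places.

0.36

r̄p = -0.0714%,  r̄m = 1.1714%
Cov = Σ(rp − r̄p)(rm − r̄m) / 7 = 3.3651
Var(rm) = Σ(rm − r̄m)² / 7 = 9.2735
β = Cov / Var = 3.3651 / 9.2735 = 0.3629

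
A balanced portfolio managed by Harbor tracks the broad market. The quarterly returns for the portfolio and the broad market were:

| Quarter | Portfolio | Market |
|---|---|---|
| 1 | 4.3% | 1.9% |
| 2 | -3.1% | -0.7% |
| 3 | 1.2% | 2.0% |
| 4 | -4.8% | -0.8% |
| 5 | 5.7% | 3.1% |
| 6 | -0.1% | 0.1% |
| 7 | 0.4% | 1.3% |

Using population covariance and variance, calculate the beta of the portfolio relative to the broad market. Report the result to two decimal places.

r̄p = 0.5143%,  r̄m = 0.9857%
Cov = Σ(rp − r̄p)(rm − r̄m) / 7 = 4.4588
Var(rm) = Σ(rm − r̄m)² / 7 = 1.8927
β = Cov / Var = 4.4588 / 1.8927 = 2.3558

2.36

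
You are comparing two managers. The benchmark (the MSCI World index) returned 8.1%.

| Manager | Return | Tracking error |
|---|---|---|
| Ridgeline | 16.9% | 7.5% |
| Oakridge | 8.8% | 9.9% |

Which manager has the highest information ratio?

Ridgeline: IR = (16.9% − 8.1%) / 7.5% = 1.173
Oakridge: IR = (8.8% − 8.1%) / 9.9% = 0.071
Highest: Ridgeline (1.173).

Ridgeline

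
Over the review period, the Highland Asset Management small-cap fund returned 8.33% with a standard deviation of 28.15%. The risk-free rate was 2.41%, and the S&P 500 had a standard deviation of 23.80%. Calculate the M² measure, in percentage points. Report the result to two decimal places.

Sharpe = (Rp − Rf) / σp = (8.33% − 2.41%) / 28.15% = 0.2103
M² = Rf + Sharpe × σm = 2.41% + 0.2103 × 23.80% = 7.4151%

7.42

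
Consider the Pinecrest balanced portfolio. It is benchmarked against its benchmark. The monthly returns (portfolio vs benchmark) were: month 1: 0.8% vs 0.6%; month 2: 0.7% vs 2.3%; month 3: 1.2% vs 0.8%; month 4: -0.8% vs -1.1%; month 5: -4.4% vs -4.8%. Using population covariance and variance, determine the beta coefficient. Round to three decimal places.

r̄p = -0.5000%,  r̄m = -0.4400%
Cov = Σ(rp − r̄p)(rm − r̄m) / 5 = 4.7900
Var(rm) = Σ(rm − r̄m)² / 5 = 5.9144
β = Cov / Var = 4.7900 / 5.9144 = 0.8099

0.810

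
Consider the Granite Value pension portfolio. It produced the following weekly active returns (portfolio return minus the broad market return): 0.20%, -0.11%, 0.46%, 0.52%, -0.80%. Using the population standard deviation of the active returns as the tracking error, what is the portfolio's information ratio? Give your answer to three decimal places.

0.112

Mean return r̄ = 0.270 / 5 = 0.0540%
Population std dev = √[1.1595 / 5] = 0.4816%
IR = r̄ / tracking error = 0.0540 / 0.4816 = 0.1121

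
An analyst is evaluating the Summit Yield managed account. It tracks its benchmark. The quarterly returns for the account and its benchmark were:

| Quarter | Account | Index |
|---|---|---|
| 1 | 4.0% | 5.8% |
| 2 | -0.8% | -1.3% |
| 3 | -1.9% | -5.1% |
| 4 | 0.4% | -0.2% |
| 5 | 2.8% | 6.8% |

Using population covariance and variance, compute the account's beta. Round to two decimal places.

0.47

r̄p = 0.9000%,  r̄m = 1.2000%
Cov = Σ(rp − r̄p)(rm − r̄m) / 5 = 9.4980
Var(rm) = Σ(rm − r̄m)² / 5 = 20.0840
β = Cov / Var = 9.4980 / 20.0840 = 0.4729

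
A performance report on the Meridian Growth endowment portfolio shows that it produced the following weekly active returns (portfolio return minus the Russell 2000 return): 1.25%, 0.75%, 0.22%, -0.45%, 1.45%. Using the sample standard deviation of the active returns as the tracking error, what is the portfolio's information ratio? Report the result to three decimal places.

0.831

μ = (1.25 + 0.75 + 0.22 − 0.45 + 1.45) / 5 = 0.6440%
Σ(r − μ)² = (1.25 − 0.6440)² + (0.75 − 0.6440)² + … = 2.4047
sample σ = √(2.4047 / 4) = √0.6012 = 0.7754%
IR = μ / tracking error = 0.6440 / 0.7754 = 0.8305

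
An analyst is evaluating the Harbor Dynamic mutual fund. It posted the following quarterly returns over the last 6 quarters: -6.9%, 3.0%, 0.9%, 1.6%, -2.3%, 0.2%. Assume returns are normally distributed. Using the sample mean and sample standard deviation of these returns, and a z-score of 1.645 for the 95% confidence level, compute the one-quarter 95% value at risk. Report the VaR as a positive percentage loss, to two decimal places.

Mean return r̄ = -3.50 / 6 = -0.5833%
Σ(r − r̄)² = 63.2683; sample σ = √(63.2683/5) = 3.5572%
VaR = −(r̄ − z·σ) = −(-0.5833 − 1.645 × 3.5572) = −(-6.4349) = 6.4349%

6.43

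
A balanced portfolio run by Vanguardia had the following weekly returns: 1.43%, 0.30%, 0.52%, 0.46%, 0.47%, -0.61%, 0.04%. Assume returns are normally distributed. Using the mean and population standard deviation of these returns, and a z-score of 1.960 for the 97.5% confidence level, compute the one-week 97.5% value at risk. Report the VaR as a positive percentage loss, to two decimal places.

r̄ = (1.43 + 0.3 + 0.52 + 0.46 + 0.47 − 0.61 + 0.04) / 7 = 0.3729%
Σ(r − r̄)² = (1.43 − 0.3729)² + (0.3 − 0.3729)² + (0.52 − 0.3729)² + … = 2.2383
σ = √[2.2383 / 7] = 0.5655%
VaR = −(r̄ − z·σ) = −(0.3729 − 1.960 × 0.5655) = −(-0.7355) = 0.7355%

0.74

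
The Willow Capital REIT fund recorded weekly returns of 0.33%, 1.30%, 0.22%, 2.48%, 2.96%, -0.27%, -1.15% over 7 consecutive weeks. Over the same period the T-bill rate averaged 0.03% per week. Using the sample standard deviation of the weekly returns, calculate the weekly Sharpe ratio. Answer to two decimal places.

0.54

r̄ = (0.33 + 1.3 + 0.22 + 2.48 + 2.96 − 0.27 − 1.15) / 7 = 5.870 / 7 = 0.8386%
Σ(r − r̄)² = 13.2323; sample σ = √(13.2323/6) = 1.4851%
Sharpe = (r̄ − rf) / σ = (0.8386 − 0.03) / 1.4851 = 0.8086 / 1.4851 = 0.5445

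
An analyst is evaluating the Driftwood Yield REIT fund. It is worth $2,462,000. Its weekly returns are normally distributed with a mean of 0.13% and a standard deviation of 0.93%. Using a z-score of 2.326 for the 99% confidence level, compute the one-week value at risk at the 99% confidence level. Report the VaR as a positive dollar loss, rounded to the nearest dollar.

Return at the 99% tail: μ − z·σ = 0.13% − 2.326 × 0.93% = 0.13 − 2.16318 = -2.03318%
VaR = −(-2.03318%) × $2,462,000 = 2.03318% × $2,462,000 = $50,057

$50,057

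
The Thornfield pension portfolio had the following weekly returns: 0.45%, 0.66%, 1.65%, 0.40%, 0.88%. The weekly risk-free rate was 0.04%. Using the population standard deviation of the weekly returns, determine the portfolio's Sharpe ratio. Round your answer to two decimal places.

Mean return r̄ = 4.040 / 5 = 0.8080%
Population σ = √[Σ(r − r̄)² / 5] = √[1.0307 / 5] = √0.2061 = 0.4540%
Sharpe = (r̄ − rf) / σ = (0.8080 − 0.04) / 0.4540 = 0.7680 / 0.4540 = 1.6916

1.69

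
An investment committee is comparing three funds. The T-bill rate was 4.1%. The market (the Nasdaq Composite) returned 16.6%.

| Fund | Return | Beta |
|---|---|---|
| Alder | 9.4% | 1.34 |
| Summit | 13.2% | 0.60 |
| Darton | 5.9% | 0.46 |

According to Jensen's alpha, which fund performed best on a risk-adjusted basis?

Alder: α = 9.4% − [4.1% + 1.34 × (16.6% − 4.1%)] = -11.450
Summit: α = 13.2% − [4.1% + 0.60 × (16.6% − 4.1%)] = 1.600
Darton: α = 5.9% − [4.1% + 0.46 × (16.6% − 4.1%)] = -3.950
Highest: Summit (1.600).

Summit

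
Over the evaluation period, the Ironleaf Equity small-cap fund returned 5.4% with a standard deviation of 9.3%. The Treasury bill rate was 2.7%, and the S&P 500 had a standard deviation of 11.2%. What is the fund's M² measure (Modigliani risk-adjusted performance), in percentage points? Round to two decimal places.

Sharpe = (Rp − Rf) / σp = (5.4% − 2.7%) / 9.3% = 0.2903
M² = Rf + Sharpe × σm = 2.7% + 0.2903 × 11.2% = 5.9514%

5.95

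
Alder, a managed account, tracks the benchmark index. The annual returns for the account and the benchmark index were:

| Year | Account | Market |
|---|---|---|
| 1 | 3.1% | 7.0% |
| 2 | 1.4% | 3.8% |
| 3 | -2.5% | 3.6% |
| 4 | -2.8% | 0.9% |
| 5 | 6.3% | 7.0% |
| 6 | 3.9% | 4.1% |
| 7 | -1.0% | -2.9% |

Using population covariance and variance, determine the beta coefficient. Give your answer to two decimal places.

r̄p = 1.2000%,  r̄m = 3.3571%
Cov = Σ(rp − r̄p)(rm − r̄m) / 7 = 7.1843
Var(rm) = Σ(rm − r̄m)² / 7 = 10.3624
β = Cov / Var = 7.1843 / 10.3624 = 0.6933

0.69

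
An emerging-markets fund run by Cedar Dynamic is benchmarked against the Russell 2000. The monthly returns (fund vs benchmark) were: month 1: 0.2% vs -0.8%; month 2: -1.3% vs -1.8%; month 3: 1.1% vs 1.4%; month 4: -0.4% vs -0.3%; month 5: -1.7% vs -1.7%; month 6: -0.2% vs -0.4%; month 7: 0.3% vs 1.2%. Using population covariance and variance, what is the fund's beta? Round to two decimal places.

0.68

r̄p = -0.2857%,  r̄m = -0.3429%
Cov = Σ(rp − r̄p)(rm − r̄m) / 7 = 0.9263
Var(rm) = Σ(rm − r̄m)² / 7 = 1.3710
β = Cov / Var = 0.9263 / 1.3710 = 0.6756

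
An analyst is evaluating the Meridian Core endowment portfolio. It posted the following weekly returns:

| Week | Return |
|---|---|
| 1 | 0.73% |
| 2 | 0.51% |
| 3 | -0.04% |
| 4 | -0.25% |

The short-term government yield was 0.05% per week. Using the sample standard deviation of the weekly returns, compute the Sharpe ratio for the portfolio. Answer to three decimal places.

Mean return r̄ = 0.950 / 4 = 0.2375%
Sample std dev = √[0.6315 / 3] = 0.4588%
Sharpe = (r̄ − rf) / σ = (0.2375 − 0.05) / 0.4588 = 0.1875 / 0.4588 = 0.4087

0.409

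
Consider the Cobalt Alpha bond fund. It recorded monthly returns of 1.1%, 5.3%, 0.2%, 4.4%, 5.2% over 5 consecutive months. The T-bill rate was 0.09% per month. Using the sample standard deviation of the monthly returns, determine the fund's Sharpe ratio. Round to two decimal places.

r̄ = (1.1 + 5.3 + 0.2 + 4.4 + 5.2) / 5 = 16.20 / 5 = 3.2400%
Sample std dev = √[23.2520 / 4] = 2.4110%
Sharpe = (r̄ − rf) / σ = (3.2400 − 0.09) / 2.4110 = 3.1500 / 2.4110 = 1.3065

1.31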